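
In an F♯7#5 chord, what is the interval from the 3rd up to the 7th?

diminished 5th

F♯ augmented seventh: F♯ A♯ C𝄪 E.
That puts A♯ below E.
A♯ up to E is 6 semitones, a half step narrower than a perfect fifth, so the interval is diminished.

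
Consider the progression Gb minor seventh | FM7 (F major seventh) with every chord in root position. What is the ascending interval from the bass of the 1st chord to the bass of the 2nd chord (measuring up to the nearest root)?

major seventh

The roots are Gb and F.
Gb up to F spans 7 letter names and 11 semitones — a major seventh.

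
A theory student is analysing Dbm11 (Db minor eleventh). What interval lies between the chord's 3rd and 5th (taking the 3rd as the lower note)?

major third

Spelling the chord: Db–Fb–Ab–Cb–Eb–Gb.
That puts Fb below Ab.
From Fb to Ab is 4 semitones, exactly the major third.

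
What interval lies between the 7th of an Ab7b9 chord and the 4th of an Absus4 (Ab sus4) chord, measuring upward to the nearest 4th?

perfect 5th

The 7th of Ab7b9 is Gb; the 4th of Absus4 (Ab sus4) is Db.
Gb up to Db spans 5 letter names and 7 semitones — a perfect fifth.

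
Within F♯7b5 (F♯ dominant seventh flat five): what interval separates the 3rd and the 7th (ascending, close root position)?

diminished fifth

F♯7b5: F♯-A♯-C-E.
The 3rd is A♯ and the 7th is E.
A♯ up to E is 6 semitones, a half step narrower than a perfect fifth, so the interval is diminished.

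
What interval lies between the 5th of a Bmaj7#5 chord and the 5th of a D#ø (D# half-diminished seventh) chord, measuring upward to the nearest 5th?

d3

Bmaj7#5 has F## as its 5th, and D#ø (D# half-diminished seventh) has A as its 5th.
From F## to A: 2 semitones over a third = diminished.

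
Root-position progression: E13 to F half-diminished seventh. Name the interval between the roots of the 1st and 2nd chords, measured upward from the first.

minor 2nd

The roots are E and F.
2 letter names make it a second; at 1 semitone (a half step narrower than major) the quality is minor.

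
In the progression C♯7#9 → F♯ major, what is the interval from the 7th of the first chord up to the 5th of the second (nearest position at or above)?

The 7th of C♯7#9 is B; the 5th of F♯ major is C♯.
B up to C♯ spans 2 letter names and 2 semitones — a major second.

major second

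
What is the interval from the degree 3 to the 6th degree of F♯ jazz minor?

The scale runs F♯ G♯ A B C♯ D♯ E♯.
Degree 3 = A; 6th scale degree = D♯.
4 letter names make it a fourth; at 6 semitones (a half step wider than perfect) the quality is augmented.

augmented fourth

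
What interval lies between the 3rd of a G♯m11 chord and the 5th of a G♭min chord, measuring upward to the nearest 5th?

diminished third

The 3rd of G♯m11 is B; the 5th of G♭min is D♭.
From B to D♭: 2 semitones over a third = diminished.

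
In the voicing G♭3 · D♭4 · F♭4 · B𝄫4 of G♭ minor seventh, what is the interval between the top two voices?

Those voices are F♭4 and B𝄫4.
From F♭ to B𝄫 is 5 semitones, exactly the perfect fourth.

P4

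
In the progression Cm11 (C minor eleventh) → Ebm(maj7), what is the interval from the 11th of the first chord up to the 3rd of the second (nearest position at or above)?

Cm11 (C minor eleventh) has F as its 11th, and Ebm(maj7) has Gb as its 3rd.
2 letter names make it a second; at 1 semitone (a half step narrower than major) the quality is minor.

minor second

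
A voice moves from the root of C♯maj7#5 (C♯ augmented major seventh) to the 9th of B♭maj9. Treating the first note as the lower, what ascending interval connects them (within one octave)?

The root of C♯maj7#5 (C♯ augmented major seventh) is C♯; the 9th of B♭maj9 is C.
8 letter names make it an octave; at 11 semitones (a half step narrower than perfect) the quality is diminished.

diminished octave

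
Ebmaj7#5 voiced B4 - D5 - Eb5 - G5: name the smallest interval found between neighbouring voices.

minor second

Adjacent intervals: B4→D5 = minor third; D5→Eb5 = minor second; Eb5→G5 = major third.
The smallest is D5 to Eb5, a minor second (1 semitone).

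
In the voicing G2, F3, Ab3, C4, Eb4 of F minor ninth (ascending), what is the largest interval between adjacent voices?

Adjacent intervals: G2→F3 = minor seventh; F3→Ab3 = minor third; Ab3→C4 = major third; C4→Eb4 = minor third.
The largest is G2 to F3, a minor seventh (10 semitones).

minor seventh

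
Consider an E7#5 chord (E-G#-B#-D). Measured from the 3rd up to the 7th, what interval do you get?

So we need the interval from G# up to D.
From G# to D: 6 semitones over a fifth = diminished.
This 3–7 tritone is the characteristic tension at the heart of the dominant sound.

diminished 5th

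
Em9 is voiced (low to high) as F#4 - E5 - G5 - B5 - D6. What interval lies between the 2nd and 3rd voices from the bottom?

minor 3rd

Those voices are E5 and G5.
E up to G is 3 semitones, a half step narrower than a major third, so the interval is minor.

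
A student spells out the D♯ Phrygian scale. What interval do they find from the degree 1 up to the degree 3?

Spelling the D♯ Phrygian scale: D♯ E F♯ G♯ A♯ B C♯.
So we need the interval from D♯ up to F♯.
D♯ up to F♯ is 3 semitones, a half step narrower than a major third, so the interval is minor.

minor third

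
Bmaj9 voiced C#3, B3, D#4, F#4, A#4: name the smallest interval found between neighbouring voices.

m3

Adjacent intervals: C#3→B3 = minor seventh; B3→D#4 = major third; D#4→F#4 = minor third; F#4→A#4 = major third.
The smallest is D#4 to F#4, a minor third (3 semitones).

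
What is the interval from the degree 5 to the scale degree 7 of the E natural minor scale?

minor third

The scale runs E F# G A B C D.
That puts B below D.
3 letter names make it a third; at 3 semitones (a half step narrower than major) the quality is minor.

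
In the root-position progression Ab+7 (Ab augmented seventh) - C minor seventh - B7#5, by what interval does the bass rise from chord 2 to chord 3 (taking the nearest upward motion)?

major 7th

The roots are C and B.
C up to B spans 7 letter names and 11 semitones — a major seventh.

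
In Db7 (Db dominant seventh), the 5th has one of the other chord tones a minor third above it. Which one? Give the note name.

The chord tones of Db7 (Db dominant seventh) are Db–F–Ab–Cb.
The 5th is Ab. A minor third above Ab is Cb.
Cb is the chord's 7th.

Cb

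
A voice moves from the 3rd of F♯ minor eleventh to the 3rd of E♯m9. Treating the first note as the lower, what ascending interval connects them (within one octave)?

F♯ minor eleventh has A as its 3rd, and E♯m9 has G♯ as its 3rd.
Counting 7 letters and 11 half steps from A gives a major seventh.

major seventh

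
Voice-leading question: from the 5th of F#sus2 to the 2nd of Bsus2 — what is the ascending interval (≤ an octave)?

The 5th of F#sus2 is C#; the 2nd of Bsus2 is C#.
Counting 1 letters and 0 half steps from C# gives a perfect unison.

perfect unison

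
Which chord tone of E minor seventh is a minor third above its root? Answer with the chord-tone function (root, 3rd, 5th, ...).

Em7: E, G, B, D.
The root is E. A minor third above E is G.
G is the chord's 3rd.

3rd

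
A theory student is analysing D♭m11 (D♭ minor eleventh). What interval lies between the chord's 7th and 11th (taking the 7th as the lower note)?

The chord tones of D♭m11 (D♭ minor eleventh) are D♭–F♭–A♭–C♭–E♭–G♭.
7th = C♭; 11th = G♭.
C♭ up to G♭ spans 5 letter names and 7 semitones — a perfect fifth.

perfect 5th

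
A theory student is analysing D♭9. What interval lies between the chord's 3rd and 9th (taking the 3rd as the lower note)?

minor seventh

The chord tones of D♭9 are D♭–F–A♭–C♭–E♭.
3rd = F; 9th = E♭.
7 letter names make it a seventh; at 10 semitones (a half step narrower than major) the quality is minor.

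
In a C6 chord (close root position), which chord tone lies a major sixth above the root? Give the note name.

A

C6 is spelled C, E, G, A.
The root is C. A major sixth above C is A.
A is the chord's 6th.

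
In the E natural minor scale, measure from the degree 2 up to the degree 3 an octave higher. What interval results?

m9

E natural minor: E F♯ G A B C D.
That puts F♯ below G.
From F♯ to G: 13 semitones over a ninth = minor.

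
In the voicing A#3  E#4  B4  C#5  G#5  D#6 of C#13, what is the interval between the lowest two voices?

Those voices are A#3 and E#4.
Counting 5 letters and 7 half steps from A# gives a perfect fifth.

perfect 5th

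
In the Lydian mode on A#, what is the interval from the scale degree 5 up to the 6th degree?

A# lydian: A# B# C## D## E# F## G##.
The scale degree 5 is E# and the 6th scale degree is F##.
Counting 2 letters and 2 half steps from E# gives a major second.

major second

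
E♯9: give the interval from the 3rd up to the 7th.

The chord tones of E♯ dominant ninth are E♯-G𝄪-B♯-D♯-F𝄪.
That puts G𝄪 below D♯.
G𝄪 up to D♯ is 6 semitones, a half step narrower than a perfect fifth, so the interval is diminished.
This 3–7 tritone is the characteristic tension at the heart of the dominant sound.

diminished fifth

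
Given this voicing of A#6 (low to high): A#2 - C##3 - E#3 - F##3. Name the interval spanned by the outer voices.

The outer voices are A#2 and F##3.
From A# to F## is 9 semitones, exactly the major sixth.

major 6th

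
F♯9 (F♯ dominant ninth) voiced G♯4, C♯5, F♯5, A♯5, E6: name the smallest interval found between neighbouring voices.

major third

Adjacent intervals: G♯4→C♯5 = perfect fourth; C♯5→F♯5 = perfect fourth; F♯5→A♯5 = major third; A♯5→E6 = diminished fifth.
The smallest is F♯5 to A♯5, a major third (4 semitones).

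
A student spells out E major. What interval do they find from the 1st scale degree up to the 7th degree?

The scale runs E F♯ G♯ A B C♯ D♯.
1st scale degree = E; 7th scale degree = D♯.
E up to D♯ spans 7 letter names and 11 semitones — a major seventh.

major 7th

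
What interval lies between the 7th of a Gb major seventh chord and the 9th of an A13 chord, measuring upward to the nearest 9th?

Gb major seventh has F as its 7th, and A13 has B as its 9th.
From F to B: 6 semitones over a fourth = augmented.

augmented fourth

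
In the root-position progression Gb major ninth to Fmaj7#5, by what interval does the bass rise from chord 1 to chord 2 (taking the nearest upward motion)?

The roots are Gb and F.
From Gb to F is 11 semitones, exactly the major seventh.

major seventh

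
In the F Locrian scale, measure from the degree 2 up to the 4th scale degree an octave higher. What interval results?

The scale runs F Gb Ab Bb Cb Db Eb.
So we need the interval from Gb up to Bb.
Counting 10 letters and 16 half steps from Gb gives a major tenth.

major tenth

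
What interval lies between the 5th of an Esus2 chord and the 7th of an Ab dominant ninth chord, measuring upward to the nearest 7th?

Esus2 has B as its 5th, and Ab dominant ninth has Gb as its 7th.
6 letter names make it a sixth; at 7 semitones (a whole step narrower than major) the quality is diminished.

d6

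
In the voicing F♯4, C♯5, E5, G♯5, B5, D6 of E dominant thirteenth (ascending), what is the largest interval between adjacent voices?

perfect fifth

Adjacent intervals: F♯4→C♯5 = perfect fifth; C♯5→E5 = minor third; E5→G♯5 = major third; G♯5→B5 = minor third; B5→D6 = minor third.
The largest is F♯4 to C♯5, a perfect fifth (7 semitones).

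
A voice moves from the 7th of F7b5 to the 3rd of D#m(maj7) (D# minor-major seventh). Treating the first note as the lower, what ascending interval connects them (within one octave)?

F7b5 has Eb as its 7th, and D#m(maj7) (D# minor-major seventh) has F# as its 3rd.
2 letter names make it a second; at 3 semitones (a half step wider than major) the quality is augmented.

augmented second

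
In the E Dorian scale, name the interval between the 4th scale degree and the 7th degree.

Spelling the E Dorian scale: E F# G A B C# D.
That puts A below D.
A up to D spans 4 letter names and 5 semitones — a perfect fourth.

perfect fourth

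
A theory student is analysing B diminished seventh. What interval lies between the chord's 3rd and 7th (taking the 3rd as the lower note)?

diminished 5th

B diminished seventh: B D F Ab.
So we need the interval from D up to Ab.
5 letter names make it a fifth; at 6 semitones (a half step narrower than perfect) the quality is diminished.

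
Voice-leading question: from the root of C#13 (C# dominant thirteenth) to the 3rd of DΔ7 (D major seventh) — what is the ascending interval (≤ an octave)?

perfect fourth

The root of C#13 (C# dominant thirteenth) is C#; the 3rd of DΔ7 (D major seventh) is F#.
Counting 4 letters and 5 half steps from C# gives a perfect fourth.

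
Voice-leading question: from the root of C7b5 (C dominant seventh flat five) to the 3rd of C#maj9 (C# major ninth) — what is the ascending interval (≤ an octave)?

augmented 3rd

C7b5 (C dominant seventh flat five) has C as its root, and C#maj9 (C# major ninth) has E# as its 3rd.
3 letter names make it a third; at 5 semitones (a half step wider than major) the quality is augmented.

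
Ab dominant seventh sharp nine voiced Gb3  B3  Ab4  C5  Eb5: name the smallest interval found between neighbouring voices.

minor third

Adjacent intervals: Gb3→B3 = augmented third; B3→Ab4 = diminished seventh; Ab4→C5 = major third; C5→Eb5 = minor third.
The smallest is C5 to Eb5, a minor third (3 semitones).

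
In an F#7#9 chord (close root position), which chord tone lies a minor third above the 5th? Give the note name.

The chord tones of F# dominant seventh sharp nine are F#–A#–C#–E–G##.
The 5th is C#. A minor third above C# is E.
E is the chord's 7th.

E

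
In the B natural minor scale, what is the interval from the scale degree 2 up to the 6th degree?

diminished fifth

B natural minor: B C♯ D E F♯ G A.
That puts C♯ below G.
From C♯ to G: 6 semitones over a fifth = diminished.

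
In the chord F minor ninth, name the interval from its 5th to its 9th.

perfect fifth

The chord tones of Fm9 are F-Ab-C-Eb-G.
The 5th is C and the 9th is G.
From C to G is 7 semitones, exactly the perfect fifth.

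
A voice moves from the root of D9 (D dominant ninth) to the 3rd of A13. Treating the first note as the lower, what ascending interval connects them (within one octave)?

The root of D9 (D dominant ninth) is D; the 3rd of A13 is C#.
D up to C# spans 7 letter names and 11 semitones — a major seventh.

major seventh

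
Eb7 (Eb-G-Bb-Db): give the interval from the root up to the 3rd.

Root = Eb; 3rd = G.
From Eb to G is 4 semitones, exactly the major third.

major third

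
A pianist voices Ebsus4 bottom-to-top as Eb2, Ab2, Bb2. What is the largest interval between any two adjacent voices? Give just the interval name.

Adjacent intervals: Eb2→Ab2 = perfect fourth; Ab2→Bb2 = major second.
The largest is Eb2 to Ab2, a perfect fourth (5 semitones).

perfect fourth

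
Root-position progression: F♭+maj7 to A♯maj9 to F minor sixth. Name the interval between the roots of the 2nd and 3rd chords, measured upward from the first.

diminished sixth

The roots are A♯ and F.
6 letter names make it a sixth; at 7 semitones (a whole step narrower than major) the quality is diminished.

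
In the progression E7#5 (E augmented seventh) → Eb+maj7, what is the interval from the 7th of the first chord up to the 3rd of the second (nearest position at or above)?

perfect fourth

E7#5 (E augmented seventh) has D as its 7th, and Eb+maj7 has G as its 3rd.
From D to G is 5 semitones, exactly the perfect fourth.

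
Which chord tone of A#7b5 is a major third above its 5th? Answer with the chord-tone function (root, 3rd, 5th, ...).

The chord tones of A#7b5 are A#-C##-E-G#.
The 5th is E. A major third above E is G#.
G# is the chord's 7th.

7th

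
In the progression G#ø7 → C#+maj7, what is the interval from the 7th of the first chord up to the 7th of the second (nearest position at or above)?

A4

The 7th of G#ø7 is F#; the 7th of C#+maj7 is B#.
F# up to B# is 6 semitones, a half step wider than a perfect fourth, so the interval is augmented.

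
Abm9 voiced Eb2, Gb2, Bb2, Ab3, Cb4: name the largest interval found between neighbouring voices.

minor seventh

Adjacent intervals: Eb2→Gb2 = minor third; Gb2→Bb2 = major third; Bb2→Ab3 = minor seventh; Ab3→Cb4 = minor third.
The largest is Bb2 to Ab3, a minor seventh (10 semitones).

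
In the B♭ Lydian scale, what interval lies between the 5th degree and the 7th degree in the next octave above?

major 10th

The scale runs B♭ C D E F G A.
5th degree = F; 7th degree (up an octave) = A.
From F to A is 16 semitones, exactly the major tenth.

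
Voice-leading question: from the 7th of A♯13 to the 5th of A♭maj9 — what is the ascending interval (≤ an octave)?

d6

A♯13 has G♯ as its 7th, and A♭maj9 has E♭ as its 5th.
From G♯ to E♭: 7 semitones over a sixth = diminished.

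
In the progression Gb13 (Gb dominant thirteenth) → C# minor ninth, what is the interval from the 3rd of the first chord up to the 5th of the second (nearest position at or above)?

A6

The 3rd of Gb13 (Gb dominant thirteenth) is Bb; the 5th of C# minor ninth is G#.
Bb up to G# is 10 semitones, a half step wider than a major sixth, so the interval is augmented.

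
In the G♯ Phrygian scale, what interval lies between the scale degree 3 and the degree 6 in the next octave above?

perfect 11th

G♯ phrygian: G♯ A B C♯ D♯ E F♯.
So we need the interval from B up to E.
From B to E is 17 semitones, exactly the perfect eleventh.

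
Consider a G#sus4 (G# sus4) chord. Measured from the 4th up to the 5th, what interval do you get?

major second

The chord tones of G# sus4 are G# C# D#.
The 4th is C# and the 5th is D#.
From C# to D# is 2 semitones, exactly the major second.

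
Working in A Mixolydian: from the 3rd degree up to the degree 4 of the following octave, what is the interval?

minor ninth

Spelling A Mixolydian: A B C♯ D E F♯ G.
That puts C♯ below D.
9 letter names make it a ninth; at 13 semitones (a half step narrower than major) the quality is minor.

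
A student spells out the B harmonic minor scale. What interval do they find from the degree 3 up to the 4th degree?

M2

Spelling the B harmonic minor scale: B C♯ D E F♯ G A♯.
The degree 3 is D and the degree 4 is E.
Counting 2 letters and 2 half steps from D gives a major second.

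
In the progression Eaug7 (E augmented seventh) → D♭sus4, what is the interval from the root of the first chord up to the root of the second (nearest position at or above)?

diminished seventh

The root of Eaug7 (E augmented seventh) is E; the root of D♭sus4 is D♭.
E up to D♭ is 9 semitones, a whole step narrower than a major seventh, so the interval is diminished.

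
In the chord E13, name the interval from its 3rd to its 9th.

m7

The chord tones of E13 (E dominant thirteenth) are E–G#–B–D–F#–C#.
That puts G# below F#.
7 letter names make it a seventh; at 10 semitones (a half step narrower than major) the quality is minor.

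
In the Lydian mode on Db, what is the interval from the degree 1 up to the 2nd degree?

major 2nd

Spelling the Lydian mode on Db: Db Eb F G Ab Bb C.
The degree 1 is Db and the 2nd degree is Eb.
Counting 2 letters and 2 half steps from Db gives a major second.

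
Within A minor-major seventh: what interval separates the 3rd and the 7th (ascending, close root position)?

augmented fifth

The chord tones of A minor-major seventh are A-C-E-G#.
3rd = C; 7th = G#.
C up to G# is 8 semitones, a half step wider than a perfect fifth, so the interval is augmented.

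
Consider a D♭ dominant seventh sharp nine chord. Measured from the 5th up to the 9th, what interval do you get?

augmented fifth

Spelling the chord: D♭–F–A♭–C♭–E.
That puts A♭ below E.
A♭ up to E is 8 semitones, a half step wider than a perfect fifth, so the interval is augmented.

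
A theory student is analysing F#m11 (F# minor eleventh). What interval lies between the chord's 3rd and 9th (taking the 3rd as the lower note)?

F#m11: F# A C# E G# B.
So we need the interval from A up to G#.
From A to G# is 11 semitones, exactly the major seventh.

major seventh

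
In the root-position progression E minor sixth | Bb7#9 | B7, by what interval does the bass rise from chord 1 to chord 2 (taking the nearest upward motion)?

The roots are E and Bb.
5 letter names make it a fifth; at 6 semitones (a half step narrower than perfect) the quality is diminished.

diminished 5th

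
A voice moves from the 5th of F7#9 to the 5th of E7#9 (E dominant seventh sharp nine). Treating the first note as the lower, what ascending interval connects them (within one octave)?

major 7th

F7#9 has C as its 5th, and E7#9 (E dominant seventh sharp nine) has B as its 5th.
C up to B spans 7 letter names and 11 semitones — a major seventh.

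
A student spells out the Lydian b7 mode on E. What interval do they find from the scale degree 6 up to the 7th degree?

minor second

The scale runs E F♯ G♯ A♯ B C♯ D.
So we need the interval from C♯ up to D.
From C♯ to D: 1 semitone over a second = minor.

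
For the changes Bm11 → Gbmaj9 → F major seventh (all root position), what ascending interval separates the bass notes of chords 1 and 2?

diminished sixth

The roots are B and Gb.
6 letter names make it a sixth; at 7 semitones (a whole step narrower than major) the quality is diminished.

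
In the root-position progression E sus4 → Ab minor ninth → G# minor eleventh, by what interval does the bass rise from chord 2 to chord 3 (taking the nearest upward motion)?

The roots are Ab and G#.
7 letter names make it a seventh; at 12 semitones (a half step wider than major) the quality is augmented.

augmented 7th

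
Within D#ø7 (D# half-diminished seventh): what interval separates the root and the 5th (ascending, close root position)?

D#ø (D# half-diminished seventh): D# F# A C#.
Root = D#; 5th = A.
D# up to A is 6 semitones, a half step narrower than a perfect fifth, so the interval is diminished.

diminished fifth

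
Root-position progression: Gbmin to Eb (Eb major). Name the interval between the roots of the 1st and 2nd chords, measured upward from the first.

M6

The roots are Gb and Eb.
From Gb to Eb is 9 semitones, exactly the major sixth.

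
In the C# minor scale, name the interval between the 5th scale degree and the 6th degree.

minor 2nd

Spelling the C# minor scale: C# D# E F# G# A B.
So we need the interval from G# up to A.
From G# to A: 1 semitone over a second = minor.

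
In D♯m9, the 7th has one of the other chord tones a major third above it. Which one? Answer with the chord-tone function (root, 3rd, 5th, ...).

D♯ minor ninth: D♯-F♯-A♯-C♯-E♯.
The 7th is C♯. A major third above C♯ is E♯.
E♯ is the chord's 9th.

9th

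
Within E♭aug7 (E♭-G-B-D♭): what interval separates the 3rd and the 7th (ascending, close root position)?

diminished 5th

3rd = G; 7th = D♭.
From G to D♭: 6 semitones over a fifth = diminished.
This 3–7 tritone is the characteristic tension at the heart of the dominant sound.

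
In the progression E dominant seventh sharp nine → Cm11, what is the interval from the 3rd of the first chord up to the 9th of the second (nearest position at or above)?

d5

The 3rd of E dominant seventh sharp nine is G#; the 9th of Cm11 is D.
G# up to D is 6 semitones, a half step narrower than a perfect fifth, so the interval is diminished.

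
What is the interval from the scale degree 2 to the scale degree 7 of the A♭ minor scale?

Spelling the A♭ minor scale: A♭ B♭ C♭ D♭ E♭ F♭ G♭.
Scale degree 2 = B♭; 7th scale degree = G♭.
From B♭ to G♭: 8 semitones over a sixth = minor.

minor sixth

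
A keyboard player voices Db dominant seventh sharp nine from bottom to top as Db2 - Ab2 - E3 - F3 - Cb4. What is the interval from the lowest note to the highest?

m14

The outer voices are Db2 and Cb4.
14 letter names make it a fourteenth; at 22 semitones (a half step narrower than major) the quality is minor.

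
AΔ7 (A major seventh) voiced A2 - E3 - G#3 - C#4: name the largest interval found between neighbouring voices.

Adjacent intervals: A2→E3 = perfect fifth; E3→G#3 = major third; G#3→C#4 = perfect fourth.
The largest is A2 to E3, a perfect fifth (7 semitones).

perfect fifth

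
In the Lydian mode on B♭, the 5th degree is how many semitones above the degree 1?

7

The scale is B♭ C D E F G A.
B♭ up to F is a perfect fifth — 7 semitones.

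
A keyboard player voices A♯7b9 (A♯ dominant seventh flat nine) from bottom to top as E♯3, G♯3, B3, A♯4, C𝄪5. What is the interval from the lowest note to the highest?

major 13th

The outer voices are E♯3 and C𝄪5.
E♯ up to C𝄪 spans 13 letter names and 21 semitones — a major thirteenth.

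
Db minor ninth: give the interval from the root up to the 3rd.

Dbm9: Db, Fb, Ab, Cb, Eb.
Root = Db; 3rd = Fb.
3 letter names make it a third; at 3 semitones (a half step narrower than major) the quality is minor.

minor third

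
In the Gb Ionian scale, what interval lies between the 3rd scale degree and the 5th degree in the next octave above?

Spelling the Gb Ionian scale: Gb Ab Bb Cb Db Eb F.
That puts Bb below Db.
Bb up to Db is 15 semitones, a half step narrower than a major tenth, so the interval is minor.

minor tenth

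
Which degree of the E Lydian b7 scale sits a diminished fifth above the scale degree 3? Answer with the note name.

The scale is E F♯ G♯ A♯ B C♯ D.
The scale degree 3 is G♯; a diminished fifth above that is D — scale degree 7.

D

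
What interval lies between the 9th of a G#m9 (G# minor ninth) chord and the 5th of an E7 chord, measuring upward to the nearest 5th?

G#m9 (G# minor ninth) has A# as its 9th, and E7 has B as its 5th.
2 letter names make it a second; at 1 semitone (a half step narrower than major) the quality is minor.

minor 2nd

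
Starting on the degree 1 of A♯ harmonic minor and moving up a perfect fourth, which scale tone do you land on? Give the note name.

D#

The scale is A♯ B♯ C♯ D♯ E♯ F♯ G𝄪.
The degree 1 is A♯; a perfect fourth above that is D♯ — scale degree 4.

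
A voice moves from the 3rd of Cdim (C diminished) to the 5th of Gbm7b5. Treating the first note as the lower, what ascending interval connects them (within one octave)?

Cdim (C diminished) has Eb as its 3rd, and Gbm7b5 has Dbb as its 5th.
From Eb to Dbb: 9 semitones over a seventh = diminished.

diminished seventh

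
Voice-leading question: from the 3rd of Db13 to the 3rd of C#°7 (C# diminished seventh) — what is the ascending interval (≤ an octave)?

The 3rd of Db13 is F; the 3rd of C#°7 (C# diminished seventh) is E.
Counting 7 letters and 11 half steps from F gives a major seventh.

major seventh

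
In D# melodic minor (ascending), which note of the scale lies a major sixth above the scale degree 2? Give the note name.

The scale is D# E# F# G# A# B# C##.
The scale degree 2 is E#; a major sixth above that is C## — scale degree 7.

C##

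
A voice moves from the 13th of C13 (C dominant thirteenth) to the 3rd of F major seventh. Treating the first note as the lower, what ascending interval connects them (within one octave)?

P1

C13 (C dominant thirteenth) has A as its 13th, and F major seventh has A as its 3rd.
From A to A is 0 semitones, exactly the perfect unison.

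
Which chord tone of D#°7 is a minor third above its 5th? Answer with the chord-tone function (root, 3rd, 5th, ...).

Spelling the chord: D#–F#–A–C.
The 5th is A. A minor third above A is C.
C is the chord's 7th.

7th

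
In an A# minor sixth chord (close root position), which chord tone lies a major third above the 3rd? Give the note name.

E#

The chord tones of A#m6 are A# C# E# F##.
The 3rd is C#. A major third above C# is E#.
E# is the chord's 5th.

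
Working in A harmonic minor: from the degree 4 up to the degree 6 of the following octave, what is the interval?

m10

A harmonic minor: A B C D E F G♯.
The degree 4 is D and the scale degree 6 (up an octave) is F.
D up to F is 15 semitones, a half step narrower than a major tenth, so the interval is minor.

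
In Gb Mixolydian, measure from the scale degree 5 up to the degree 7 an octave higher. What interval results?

The scale runs Gb Ab Bb Cb Db Eb Fb.
That puts Db below Fb.
10 letter names make it a tenth; at 15 semitones (a half step narrower than major) the quality is minor.

minor 10th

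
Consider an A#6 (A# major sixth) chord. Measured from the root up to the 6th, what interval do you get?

major sixth

The chord tones of A#6 are A# C## E# F##.
The root is A# and the 6th is F##.
From A# to F## is 9 semitones, exactly the major sixth.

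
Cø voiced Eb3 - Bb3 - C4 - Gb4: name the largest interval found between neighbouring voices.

P5

Adjacent intervals: Eb3→Bb3 = perfect fifth; Bb3→C4 = major second; C4→Gb4 = diminished fifth.
The largest is Eb3 to Bb3, a perfect fifth (7 semitones).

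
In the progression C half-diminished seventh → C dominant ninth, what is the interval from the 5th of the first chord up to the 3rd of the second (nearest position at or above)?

C half-diminished seventh has Gb as its 5th, and C dominant ninth has E as its 3rd.
From Gb to E: 10 semitones over a sixth = augmented.

augmented 6th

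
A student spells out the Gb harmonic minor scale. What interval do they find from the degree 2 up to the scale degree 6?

The scale runs Gb Ab Bbb Cb Db Ebb F.
So we need the interval from Ab up to Ebb.
From Ab to Ebb: 6 semitones over a fifth = diminished.

diminished fifth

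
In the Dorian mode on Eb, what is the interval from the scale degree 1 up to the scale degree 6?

Eb dorian: Eb F Gb Ab Bb C Db.
The scale degree 1 is Eb and the 6th scale degree is C.
From Eb to C is 9 semitones, exactly the major sixth.

major sixth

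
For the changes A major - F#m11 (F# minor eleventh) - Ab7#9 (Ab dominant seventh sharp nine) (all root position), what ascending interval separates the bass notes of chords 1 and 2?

major sixth

The roots are A and F#.
Counting 6 letters and 9 half steps from A gives a major sixth.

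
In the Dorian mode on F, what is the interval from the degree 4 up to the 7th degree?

The scale runs F G Ab Bb C D Eb.
That puts Bb below Eb.
Bb up to Eb spans 4 letter names and 5 semitones — a perfect fourth.

perfect fourth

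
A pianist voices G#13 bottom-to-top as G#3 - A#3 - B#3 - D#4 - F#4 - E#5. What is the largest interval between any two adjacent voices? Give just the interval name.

M7

Adjacent intervals: G#3→A#3 = major second; A#3→B#3 = major second; B#3→D#4 = minor third; D#4→F#4 = minor third; F#4→E#5 = major seventh.
The largest is F#4 to E#5, a major seventh (11 semitones).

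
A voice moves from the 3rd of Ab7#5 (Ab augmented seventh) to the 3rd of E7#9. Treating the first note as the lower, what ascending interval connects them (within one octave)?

Ab7#5 (Ab augmented seventh) has C as its 3rd, and E7#9 has G# as its 3rd.
C up to G# is 8 semitones, a half step wider than a perfect fifth, so the interval is augmented.

augmented fifth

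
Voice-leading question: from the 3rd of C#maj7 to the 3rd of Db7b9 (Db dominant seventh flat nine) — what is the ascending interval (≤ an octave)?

C#maj7 has E# as its 3rd, and Db7b9 (Db dominant seventh flat nine) has F as its 3rd.
From E# to F: 0 semitones over a second = diminished.

d2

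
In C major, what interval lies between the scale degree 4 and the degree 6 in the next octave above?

Spelling C major: C D E F G A B.
So we need the interval from F up to A.
Counting 10 letters and 16 half steps from F gives a major tenth.

major tenth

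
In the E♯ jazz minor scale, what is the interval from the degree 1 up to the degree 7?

major seventh

The scale runs E♯ F𝄪 G♯ A♯ B♯ C𝄪 D𝄪.
That puts E♯ below D𝄪.
From E♯ to D𝄪 is 11 semitones, exactly the major seventh.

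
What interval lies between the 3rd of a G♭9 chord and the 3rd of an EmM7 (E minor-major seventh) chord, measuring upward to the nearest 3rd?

G♭9 has B♭ as its 3rd, and EmM7 (E minor-major seventh) has G as its 3rd.
Counting 6 letters and 9 half steps from B♭ gives a major sixth.

M6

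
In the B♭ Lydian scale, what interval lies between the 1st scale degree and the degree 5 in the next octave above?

Spelling the B♭ Lydian scale: B♭ C D E F G A.
So we need the interval from B♭ up to F.
Counting 12 letters and 19 half steps from B♭ gives a perfect twelfth.

perfect twelfth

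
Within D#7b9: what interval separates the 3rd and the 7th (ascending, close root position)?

Spelling the chord: D# F## A# C# E.
The 3rd is F## and the 7th is C#.
5 letter names make it a fifth; at 6 semitones (a half step narrower than perfect) the quality is diminished.

diminished fifth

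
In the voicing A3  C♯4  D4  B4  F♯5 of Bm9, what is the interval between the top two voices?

perfect 5th

Those voices are B4 and F♯5.
B up to F♯ spans 5 letter names and 7 semitones — a perfect fifth.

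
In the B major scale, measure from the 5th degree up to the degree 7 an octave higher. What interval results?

M10

B major: B C♯ D♯ E F♯ G♯ A♯.
So we need the interval from F♯ up to A♯.
Counting 10 letters and 16 half steps from F♯ gives a major tenth.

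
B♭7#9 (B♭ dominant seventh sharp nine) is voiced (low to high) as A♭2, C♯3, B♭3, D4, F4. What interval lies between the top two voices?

m3

Those voices are D4 and F4.
From D to F: 3 semitones over a third = minor.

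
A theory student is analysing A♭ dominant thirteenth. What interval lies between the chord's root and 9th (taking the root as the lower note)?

The chord tones of A♭13 are A♭ C E♭ G♭ B♭ F.
The root is A♭ and the 9th is B♭.
Counting 9 letters and 14 half steps from A♭ gives a major ninth.

M9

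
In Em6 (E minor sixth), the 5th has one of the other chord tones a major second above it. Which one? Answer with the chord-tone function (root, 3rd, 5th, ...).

6th

Emin6: E-G-B-C#.
The 5th is B. A major second above B is C#.
C# is the chord's 6th.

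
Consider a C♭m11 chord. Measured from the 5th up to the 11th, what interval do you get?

minor seventh

C♭m11: C♭–E𝄫–G♭–B𝄫–D♭–F♭.
So we need the interval from G♭ up to F♭.
G♭ up to F♭ is 10 semitones, a half step narrower than a major seventh, so the interval is minor.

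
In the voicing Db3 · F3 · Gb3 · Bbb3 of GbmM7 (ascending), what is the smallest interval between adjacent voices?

Adjacent intervals: Db3→F3 = major third; F3→Gb3 = minor second; Gb3→Bbb3 = minor third.
The smallest is F3 to Gb3, a minor second (1 semitone).

minor 2nd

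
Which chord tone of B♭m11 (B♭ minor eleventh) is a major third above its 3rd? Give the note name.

B♭m11 (B♭ minor eleventh): B♭ D♭ F A♭ C E♭.
The 3rd is D♭. A major third above D♭ is F.
F is the chord's 5th.

F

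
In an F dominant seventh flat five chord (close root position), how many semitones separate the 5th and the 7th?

4

F7b5 is spelled F, A, Cb, Eb.
Cb to Eb is a major third: 4 semitones.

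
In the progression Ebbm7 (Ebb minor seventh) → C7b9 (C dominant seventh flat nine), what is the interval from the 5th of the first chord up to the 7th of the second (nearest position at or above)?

augmented unison

The 5th of Ebbm7 (Ebb minor seventh) is Bbb; the 7th of C7b9 (C dominant seventh flat nine) is Bb.
Bbb up to Bb is 1 semitone, a half step wider than a perfect unison, so the interval is augmented.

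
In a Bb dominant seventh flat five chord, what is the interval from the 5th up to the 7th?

Bb dominant seventh flat five: Bb, D, Fb, Ab.
The 5th is Fb and the 7th is Ab.
From Fb to Ab is 4 semitones, exactly the major third.

major third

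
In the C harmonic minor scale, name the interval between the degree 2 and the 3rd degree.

Spelling the C harmonic minor scale: C D E♭ F G A♭ B.
The degree 2 is D and the 3rd scale degree is E♭.
D up to E♭ is 1 semitone, a half step narrower than a major second, so the interval is minor.

minor 2nd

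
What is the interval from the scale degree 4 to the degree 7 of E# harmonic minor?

The scale runs E# F## G# A# B# C# D##.
The scale degree 4 is A# and the degree 7 is D##.
4 letter names make it a fourth; at 6 semitones (a half step wider than perfect) the quality is augmented.

augmented fourth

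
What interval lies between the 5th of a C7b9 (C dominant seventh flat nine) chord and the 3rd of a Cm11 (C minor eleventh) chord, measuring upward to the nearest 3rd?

C7b9 (C dominant seventh flat nine) has G as its 5th, and Cm11 (C minor eleventh) has Eb as its 3rd.
From G to Eb: 8 semitones over a sixth = minor.

minor sixth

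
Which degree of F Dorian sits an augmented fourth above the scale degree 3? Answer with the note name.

The scale is F G Ab Bb C D Eb.
The scale degree 3 is Ab; an augmented fourth above that is D — scale degree 6.

D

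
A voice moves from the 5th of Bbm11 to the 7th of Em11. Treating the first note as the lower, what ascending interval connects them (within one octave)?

Bbm11 has F as its 5th, and Em11 has D as its 7th.
Counting 6 letters and 9 half steps from F gives a major sixth.

major sixth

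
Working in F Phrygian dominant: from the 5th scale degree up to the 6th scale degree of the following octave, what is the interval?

m9

The scale runs F G♭ A B♭ C D♭ E♭.
5th scale degree = C; degree 6 (up an octave) = D♭.
9 letter names make it a ninth; at 13 semitones (a half step narrower than major) the quality is minor.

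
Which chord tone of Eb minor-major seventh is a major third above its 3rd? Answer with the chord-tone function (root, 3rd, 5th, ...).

5th

Spelling the chord: Eb Gb Bb D.
The 3rd is Gb. A major third above Gb is Bb.
Bb is the chord's 5th.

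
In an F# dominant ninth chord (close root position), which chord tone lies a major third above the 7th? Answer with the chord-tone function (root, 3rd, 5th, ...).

F#9: F#, A#, C#, E, G#.
The 7th is E. A major third above E is G#.
G# is the chord's 9th.

9th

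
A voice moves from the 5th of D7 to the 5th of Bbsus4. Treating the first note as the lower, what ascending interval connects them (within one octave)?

minor 6th

D7 has A as its 5th, and Bbsus4 has F as its 5th.
From A to F: 8 semitones over a sixth = minor.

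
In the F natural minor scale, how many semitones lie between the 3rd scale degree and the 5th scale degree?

4

The scale is F G A♭ B♭ C D♭ E♭.
A♭ up to C is a major third — 4 semitones.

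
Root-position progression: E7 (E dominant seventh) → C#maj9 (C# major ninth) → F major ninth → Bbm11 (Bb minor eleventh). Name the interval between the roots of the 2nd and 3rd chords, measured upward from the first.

diminished fourth

The roots are C# and F.
From C# to F: 4 semitones over a fourth = diminished.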